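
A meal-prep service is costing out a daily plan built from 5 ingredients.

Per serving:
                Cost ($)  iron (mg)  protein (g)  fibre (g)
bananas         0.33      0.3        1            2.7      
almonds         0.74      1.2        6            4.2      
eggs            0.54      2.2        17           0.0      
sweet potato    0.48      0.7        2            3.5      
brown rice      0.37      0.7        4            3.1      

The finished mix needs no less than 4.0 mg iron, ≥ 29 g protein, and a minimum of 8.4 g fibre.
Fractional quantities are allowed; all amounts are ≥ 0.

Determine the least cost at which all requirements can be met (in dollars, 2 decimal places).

$1.58

Set it up as a linear program. Let x1 = servings of bananas, x2 = servings of almonds, x3 = servings of eggs, x4 = servings of sweet potato, x5 = servings of brown rice.
min 0.33x1 + 0.74x2 + 0.54x3 + 0.48x4 + 0.37x5 with:
  0.3x1 + 1.2x2 + 2.2x3 + 0.7x4 + 0.7x5 ≥ 4   (iron)
  1x1 + 6x2 + 17x3 + 2x4 + 4x5 ≥ 29   (protein)
  2.7x1 + 4.2x2 + 3.5x4 + 3.1x5 ≥ 8.4   (fibre)
  x1, x2, x3, x4, x5 ≥ 0.
At the optimum only eggs, brown rice are positive (bananas, almonds, sweet potato = 0). Binding constraints: protein and fibre.
Solving gives x3 = 1.068, x5 = 2.71.
Total cost: 0.54·1.068 + 0.37·2.71 = 1.5794.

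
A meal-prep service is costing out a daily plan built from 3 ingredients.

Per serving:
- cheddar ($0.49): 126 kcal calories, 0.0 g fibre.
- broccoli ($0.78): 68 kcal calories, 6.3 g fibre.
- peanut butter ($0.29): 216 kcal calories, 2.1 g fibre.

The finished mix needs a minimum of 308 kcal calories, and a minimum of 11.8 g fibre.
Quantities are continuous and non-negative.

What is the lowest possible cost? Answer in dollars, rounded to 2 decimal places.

$1.49

Let x1 = servings of cheddar, x2 = servings of broccoli, x3 = servings of peanut butter.
Minimize 0.49x1 + 0.78x2 + 0.29x3 subject to:
  126x1 + 68x2 + 216x3 ≥ 308   (calories)
  6.3x2 + 2.1x3 ≥ 11.8   (fibre)
  x1, x2, x3 ≥ 0.
The cheapest feasible vertex uses only broccoli, peanut butter; cheddar is not used. Binding constraints: calories and fibre.
So broccoli = 1.562 servings, peanut butter = 0.9343 servings.
Hence cost = 0.78·1.562 + 0.29·0.9343 = $1.4893.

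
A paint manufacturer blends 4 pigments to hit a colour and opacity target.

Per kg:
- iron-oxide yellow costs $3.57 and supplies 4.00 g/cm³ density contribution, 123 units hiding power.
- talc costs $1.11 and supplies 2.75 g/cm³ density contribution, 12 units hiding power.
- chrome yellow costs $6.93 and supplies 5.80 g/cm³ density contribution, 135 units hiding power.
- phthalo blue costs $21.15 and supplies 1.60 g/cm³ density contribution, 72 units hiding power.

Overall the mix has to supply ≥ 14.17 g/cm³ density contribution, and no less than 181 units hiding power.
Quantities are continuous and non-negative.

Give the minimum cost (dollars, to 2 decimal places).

This is a linear program. Let x1 = kg of iron-oxide yellow, x2 = kg of talc, x3 = kg of chrome yellow, x4 = kg of phthalo blue.
min 3.57x1 + 1.11x2 + 6.93x3 + 21.15x4 s.t.:
  4x1 + 2.75x2 + 5.8x3 + 1.6x4 ≥ 14.17   (density contribution)
  123x1 + 12x2 + 135x3 + 72x4 ≥ 181   (hiding power)
  x1, x2, x3, x4 ≥ 0.
The cheapest feasible vertex uses only iron-oxide yellow, talc; chrome yellow, phthalo blue are not used. There the density contribution and hiding power constraints are tight.
That vertex is x1 = 1.129, x2 = 3.51.
Cost = 3.57·1.129 + 1.11·3.51 = 7.9266.

$7.93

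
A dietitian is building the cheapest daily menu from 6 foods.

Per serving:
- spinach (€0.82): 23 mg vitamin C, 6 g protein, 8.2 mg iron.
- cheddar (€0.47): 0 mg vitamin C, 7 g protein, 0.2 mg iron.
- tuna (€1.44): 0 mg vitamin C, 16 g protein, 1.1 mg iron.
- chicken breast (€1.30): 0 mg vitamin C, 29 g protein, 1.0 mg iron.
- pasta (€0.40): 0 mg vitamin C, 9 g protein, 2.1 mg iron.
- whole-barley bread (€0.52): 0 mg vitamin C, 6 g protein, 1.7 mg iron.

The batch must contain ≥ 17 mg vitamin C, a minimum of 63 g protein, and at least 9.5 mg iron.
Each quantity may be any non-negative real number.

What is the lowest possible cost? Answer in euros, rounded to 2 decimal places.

€3.21

Let x1 = servings of spinach, x2 = servings of cheddar, x3 = servings of tuna, x4 = servings of chicken breast, x5 = servings of pasta, x6 = servings of whole-barley bread.
Minimise 0.82x1 + 0.47x2 + 1.44x3 + 1.3x4 + 0.4x5 + 0.52x6 s.t.:
  23x1 ≥ 17   (vitamin C)
  6x1 + 7x2 + 16x3 + 29x4 + 9x5 + 6x6 ≥ 63   (protein)
  8.2x1 + 0.2x2 + 1.1x3 + 1x4 + 2.1x5 + 1.7x6 ≥ 9.5   (iron)
  x1, x2, x3, x4, x5, x6 ≥ 0.
The minimum-cost mix takes nothing from cheddar, tuna, chicken breast, whole-barley bread — only spinach, pasta. Binding constraints: vitamin C and protein.
Optimal quantities: spinach = 0.7391 servings, pasta = 6.507 servings.
Total cost: 0.82·0.7391 + 0.4·6.507 = 3.2089.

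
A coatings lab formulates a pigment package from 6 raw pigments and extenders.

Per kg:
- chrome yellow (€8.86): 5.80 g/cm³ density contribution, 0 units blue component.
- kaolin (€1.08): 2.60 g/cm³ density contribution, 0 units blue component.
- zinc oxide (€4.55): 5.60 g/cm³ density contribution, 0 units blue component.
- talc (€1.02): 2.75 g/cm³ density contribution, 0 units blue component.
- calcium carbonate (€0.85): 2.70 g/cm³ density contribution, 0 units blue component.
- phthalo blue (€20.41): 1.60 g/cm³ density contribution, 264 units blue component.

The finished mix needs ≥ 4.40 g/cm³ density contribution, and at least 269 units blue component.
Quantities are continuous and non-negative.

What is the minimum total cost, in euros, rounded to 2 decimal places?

Let x1 = kg of chrome yellow, x2 = kg of kaolin, x3 = kg of zinc oxide, x4 = kg of talc, x5 = kg of calcium carbonate, x6 = kg of phthalo blue.
Minimise 8.86x1 + 1.08x2 + 4.55x3 + 1.02x4 + 0.85x5 + 20.41x6 with:
  5.8x1 + 2.6x2 + 5.6x3 + 2.75x4 + 2.7x5 + 1.6x6 ≥ 4.4   (density contribution)
  264x6 ≥ 269   (blue component)
  x1, x2, x3, x4, x5, x6 ≥ 0.
At the optimum only calcium carbonate, phthalo blue are positive (chrome yellow, kaolin, zinc oxide, talc = 0). There the density contribution and blue component constraints are tight.
Optimal quantities: calcium carbonate = 1.026 kg, phthalo blue = 1.019 kg.
Objective = 0.85·1.026 + 20.41·1.019 = 21.6699.

€21.67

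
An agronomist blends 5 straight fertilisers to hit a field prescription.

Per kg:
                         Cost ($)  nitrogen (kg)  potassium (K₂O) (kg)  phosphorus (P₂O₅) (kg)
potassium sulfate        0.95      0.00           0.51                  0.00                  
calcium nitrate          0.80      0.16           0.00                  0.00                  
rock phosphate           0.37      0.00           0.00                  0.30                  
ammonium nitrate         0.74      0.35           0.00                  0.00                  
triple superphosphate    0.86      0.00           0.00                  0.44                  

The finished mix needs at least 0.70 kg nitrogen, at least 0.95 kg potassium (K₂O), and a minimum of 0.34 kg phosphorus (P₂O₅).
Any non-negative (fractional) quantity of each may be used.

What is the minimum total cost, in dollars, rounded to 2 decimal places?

Let x1 = kg of potassium sulfate, x2 = kg of calcium nitrate, x3 = kg of rock phosphate, x4 = kg of ammonium nitrate, x5 = kg of triple superphosphate.
Minimise 0.95x1 + 0.8x2 + 0.37x3 + 0.74x4 + 0.86x5 with:
  0.16x2 + 0.35x4 ≥ 0.7   (nitrogen)
  0.51x1 ≥ 0.95   (potassium (K₂O))
  0.3x3 + 0.44x5 ≥ 0.34   (phosphorus (P₂O₅))
  x1, x2, x3, x4, x5 ≥ 0.
The optimal basis is {potassium sulfate, rock phosphate, ammonium nitrate}; calcium nitrate, triple superphosphate drop out. The nitrogen, potassium (K₂O), phosphorus (P₂O₅) requirements are met with equality.
So potassium sulfate = 1.863 kg, rock phosphate = 1.133 kg, ammonium nitrate = 2 kg.
Total cost: 0.95·1.863 + 0.37·1.133 + 0.74·2 = 3.6691.

$3.67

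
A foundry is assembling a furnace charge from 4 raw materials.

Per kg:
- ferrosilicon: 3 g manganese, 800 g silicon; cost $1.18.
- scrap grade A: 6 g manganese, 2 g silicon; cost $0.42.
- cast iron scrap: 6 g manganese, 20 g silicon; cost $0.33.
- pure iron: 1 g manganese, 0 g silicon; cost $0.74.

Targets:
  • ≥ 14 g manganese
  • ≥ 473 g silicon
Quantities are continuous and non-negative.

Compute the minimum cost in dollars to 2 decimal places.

$1.32

Set it up as a linear program. Let x1 = kg of ferrosilicon, x2 = kg of scrap grade A, x3 = kg of cast iron scrap, x4 = kg of pure iron.
min 1.18x1 + 0.42x2 + 0.33x3 + 0.74x4 s.t.:
  3x1 + 6x2 + 6x3 + 1x4 ≥ 14   (manganese)
  800x1 + 2x2 + 20x3 ≥ 473   (silicon)
  x1, x2, x3, x4 ≥ 0.
The minimum-cost mix takes nothing from scrap grade A, pure iron — only ferrosilicon, cast iron scrap. There the manganese and silicon constraints are tight.
Optimal quantities: ferrosilicon = 0.5397 kg, cast iron scrap = 2.064 kg.
Objective = 1.18·0.5397 + 0.33·2.064 = 1.3180.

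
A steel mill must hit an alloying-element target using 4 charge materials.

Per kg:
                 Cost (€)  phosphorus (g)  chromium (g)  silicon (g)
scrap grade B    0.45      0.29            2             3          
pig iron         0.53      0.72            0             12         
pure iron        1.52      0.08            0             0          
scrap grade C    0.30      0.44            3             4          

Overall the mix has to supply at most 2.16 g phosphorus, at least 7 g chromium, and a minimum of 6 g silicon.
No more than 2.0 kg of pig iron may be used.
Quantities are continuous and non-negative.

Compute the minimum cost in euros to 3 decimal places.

Let x1 = kg of scrap grade B, x2 = kg of pig iron, x3 = kg of pure iron, x4 = kg of scrap grade C.
min 0.45x1 + 0.53x2 + 1.52x3 + 0.3x4 s.t.:
  0.29x1 + 0.72x2 + 0.08x3 + 0.44x4 ≤ 2.16   (phosphorus)
  2x1 + 3x4 ≥ 7   (chromium)
  3x1 + 12x2 + 4x4 ≥ 6   (silicon)
  x2 ≤ 2
  x1, x2, x3, x4 ≥ 0.
The cheapest feasible vertex uses only scrap grade C; scrap grade B, pig iron, pure iron are not used. There the chromium constraint is tight.
So scrap grade C = 2.333 kg.
Objective = 0.3·2.333 = 0.69990.

€0.700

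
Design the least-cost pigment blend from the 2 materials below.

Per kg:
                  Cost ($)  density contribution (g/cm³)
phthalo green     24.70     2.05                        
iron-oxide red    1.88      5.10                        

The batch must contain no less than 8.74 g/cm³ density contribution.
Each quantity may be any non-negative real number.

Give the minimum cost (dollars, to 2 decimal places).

Let x1 = kg of phthalo green, x2 = kg of iron-oxide red.
Minimise 24.7x1 + 1.88x2 with:
  2.05x1 + 5.1x2 ≥ 8.74   (density contribution)
  x1, x2 ≥ 0.
At the optimum only iron-oxide red is positive (phthalo green = 0). Binding constraint: density contribution.
Solving gives x2 = 1.714.
Hence cost = 1.88·1.714 = $3.2223.

$3.22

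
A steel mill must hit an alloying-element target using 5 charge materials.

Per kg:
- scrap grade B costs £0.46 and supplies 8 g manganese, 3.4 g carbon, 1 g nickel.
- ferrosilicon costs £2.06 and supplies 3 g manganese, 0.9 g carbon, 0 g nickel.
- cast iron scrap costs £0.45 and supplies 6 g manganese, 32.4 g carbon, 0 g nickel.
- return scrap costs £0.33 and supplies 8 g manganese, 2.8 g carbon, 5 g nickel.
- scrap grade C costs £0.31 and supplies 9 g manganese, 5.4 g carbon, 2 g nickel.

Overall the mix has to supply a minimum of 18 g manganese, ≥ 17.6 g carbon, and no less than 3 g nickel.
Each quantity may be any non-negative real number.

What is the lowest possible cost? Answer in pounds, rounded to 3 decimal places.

£0.677

Let x1 = kg of scrap grade B, x2 = kg of ferrosilicon, x3 = kg of cast iron scrap, x4 = kg of return scrap, x5 = kg of scrap grade C.
Minimise 0.46x1 + 2.06x2 + 0.45x3 + 0.33x4 + 0.31x5 s.t.:
  8x1 + 3x2 + 6x3 + 8x4 + 9x5 ≥ 18   (manganese)
  3.4x1 + 0.9x2 + 32.4x3 + 2.8x4 + 5.4x5 ≥ 17.6   (carbon)
  1x1 + 5x4 + 2x5 ≥ 3   (nickel)
  x1, x2, x3, x4, x5 ≥ 0.
At the optimum only cast iron scrap, scrap grade C are positive (scrap grade B, ferrosilicon, return scrap = 0). There the manganese and carbon constraints are tight.
That vertex is x3 = 0.23611, x5 = 1.8426.
Cost = 0.45·0.23611 + 0.31·1.8426 = 0.67746.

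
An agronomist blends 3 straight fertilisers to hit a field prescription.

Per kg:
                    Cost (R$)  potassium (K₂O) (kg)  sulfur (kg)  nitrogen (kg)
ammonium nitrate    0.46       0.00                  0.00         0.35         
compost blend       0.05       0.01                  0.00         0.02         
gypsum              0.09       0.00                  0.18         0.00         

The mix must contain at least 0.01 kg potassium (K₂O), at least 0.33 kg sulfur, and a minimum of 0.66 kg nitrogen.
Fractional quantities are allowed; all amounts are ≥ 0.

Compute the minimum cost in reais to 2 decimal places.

Let x1 = kg of ammonium nitrate, x2 = kg of compost blend, x3 = kg of gypsum.
min 0.46x1 + 0.05x2 + 0.09x3 s.t.:
  0.01x2 ≥ 0.01   (potassium (K₂O))
  0.18x3 ≥ 0.33   (sulfur)
  0.35x1 + 0.02x2 ≥ 0.66   (nitrogen)
  x1, x2, x3 ≥ 0.
The optimal mix uses every input. There the potassium (K₂O), sulfur, nitrogen constraints are tight.
That vertex is x1 = 1.829, x2 = 1, x3 = 1.833.
Hence cost = 0.46·1.829 + 0.05·1 + 0.09·1.833 = R$1.0563.

R$1.06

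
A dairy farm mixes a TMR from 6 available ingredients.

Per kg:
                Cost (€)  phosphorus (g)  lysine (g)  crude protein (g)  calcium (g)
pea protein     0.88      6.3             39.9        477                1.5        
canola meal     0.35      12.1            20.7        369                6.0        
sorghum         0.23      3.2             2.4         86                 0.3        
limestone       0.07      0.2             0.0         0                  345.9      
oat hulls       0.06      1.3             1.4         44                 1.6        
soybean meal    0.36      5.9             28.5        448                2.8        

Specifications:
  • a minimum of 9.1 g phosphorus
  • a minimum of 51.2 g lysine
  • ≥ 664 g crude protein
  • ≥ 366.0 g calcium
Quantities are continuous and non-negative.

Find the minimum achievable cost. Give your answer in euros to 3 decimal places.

Let x1 = kg of pea protein, x2 = kg of canola meal, x3 = kg of sorghum, x4 = kg of limestone, x5 = kg of oat hulls, x6 = kg of soybean meal.
min 0.88x1 + 0.35x2 + 0.23x3 + 0.07x4 + 0.06x5 + 0.36x6 with:
  6.3x1 + 12.1x2 + 3.2x3 + 0.2x4 + 1.3x5 + 5.9x6 ≥ 9.1   (phosphorus)
  39.9x1 + 20.7x2 + 2.4x3 + 1.4x5 + 28.5x6 ≥ 51.2   (lysine)
  477x1 + 369x2 + 86x3 + 44x5 + 448x6 ≥ 664   (crude protein)
  1.5x1 + 6x2 + 0.3x3 + 345.9x4 + 1.6x5 + 2.8x6 ≥ 366   (calcium)
  x1, x2, x3, x4, x5, x6 ≥ 0.
At the optimum only limestone, soybean meal are positive (pea protein, canola meal, sorghum, oat hulls = 0). Binding constraints: lysine and calcium.
Optimal quantities: limestone = 1.044 kg, soybean meal = 1.796 kg.
Cost = 0.07·1.044 + 0.36·1.796 = 0.71964.

€0.720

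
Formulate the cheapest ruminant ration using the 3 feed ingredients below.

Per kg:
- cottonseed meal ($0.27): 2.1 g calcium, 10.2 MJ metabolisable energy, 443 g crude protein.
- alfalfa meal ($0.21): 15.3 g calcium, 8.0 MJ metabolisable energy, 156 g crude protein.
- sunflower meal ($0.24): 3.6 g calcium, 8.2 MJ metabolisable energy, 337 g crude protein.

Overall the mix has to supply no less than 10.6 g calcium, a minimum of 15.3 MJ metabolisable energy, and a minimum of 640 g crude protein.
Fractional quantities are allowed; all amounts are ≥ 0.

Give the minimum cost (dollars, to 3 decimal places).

$0.450

Let x1 = kg of cottonseed meal, x2 = kg of alfalfa meal, x3 = kg of sunflower meal.
min 0.27x1 + 0.21x2 + 0.24x3 with:
  2.1x1 + 15.3x2 + 3.6x3 ≥ 10.6   (calcium)
  10.2x1 + 8x2 + 8.2x3 ≥ 15.3   (metabolisable energy)
  443x1 + 156x2 + 337x3 ≥ 640   (crude protein)
  x1, x2, x3 ≥ 0.
The cheapest feasible vertex uses only cottonseed meal, alfalfa meal; sunflower meal is not used. Binding constraints: calcium and crude protein.
That vertex is x1 = 1.262, x2 = 0.5196.
Total cost: 0.27·1.262 + 0.21·0.5196 = 0.44986.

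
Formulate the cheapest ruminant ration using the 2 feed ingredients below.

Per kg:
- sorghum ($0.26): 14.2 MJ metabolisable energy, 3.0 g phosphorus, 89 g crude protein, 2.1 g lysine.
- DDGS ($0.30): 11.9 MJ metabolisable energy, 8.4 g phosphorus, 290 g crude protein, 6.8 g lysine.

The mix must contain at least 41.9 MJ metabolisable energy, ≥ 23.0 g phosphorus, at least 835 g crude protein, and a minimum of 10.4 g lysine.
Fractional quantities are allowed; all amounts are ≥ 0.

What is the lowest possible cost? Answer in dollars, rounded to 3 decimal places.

Set it up as a linear program. Let x1 = kg of sorghum, x2 = kg of DDGS.
min 0.26x1 + 0.3x2 with:
  14.2x1 + 11.9x2 ≥ 41.9   (metabolisable energy)
  3x1 + 8.4x2 ≥ 23   (phosphorus)
  89x1 + 290x2 ≥ 835   (crude protein)
  2.1x1 + 6.8x2 ≥ 10.4   (lysine)
  x1, x2 ≥ 0.
Both inputs are positive at the optimum. There the metabolisable energy and crude protein constraints are tight.
Solving gives x1 = 0.724, x2 = 2.657.
Total cost: 0.26·0.724 + 0.3·2.657 = 0.98534.

$0.985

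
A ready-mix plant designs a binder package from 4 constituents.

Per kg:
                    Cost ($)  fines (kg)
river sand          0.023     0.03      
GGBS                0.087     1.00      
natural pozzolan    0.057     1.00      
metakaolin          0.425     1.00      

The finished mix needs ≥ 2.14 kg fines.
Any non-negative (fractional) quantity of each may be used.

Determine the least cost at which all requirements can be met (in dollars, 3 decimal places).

$0.122

Set it up as a linear program. Let x1 = kg of river sand, x2 = kg of GGBS, x3 = kg of natural pozzolan, x4 = kg of metakaolin.
Minimize 0.023x1 + 0.087x2 + 0.057x3 + 0.425x4 subject to:
  0.03x1 + 1x2 + 1x3 + 1x4 ≥ 2.14   (fines)
  x1, x2, x3, x4 ≥ 0.
The minimum-cost mix takes nothing from river sand, GGBS, metakaolin — only natural pozzolan. The fines requirement is met with equality.
That vertex is x3 = 2.14.
Objective = 0.057·2.14 = 0.12198.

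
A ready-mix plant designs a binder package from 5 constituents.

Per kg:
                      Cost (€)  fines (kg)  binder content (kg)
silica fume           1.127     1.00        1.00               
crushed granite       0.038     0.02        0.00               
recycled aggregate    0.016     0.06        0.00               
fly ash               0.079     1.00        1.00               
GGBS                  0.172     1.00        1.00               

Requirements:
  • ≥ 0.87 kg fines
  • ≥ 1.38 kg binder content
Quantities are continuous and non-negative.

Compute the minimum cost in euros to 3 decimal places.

Let x1 = kg of silica fume, x2 = kg of crushed granite, x3 = kg of recycled aggregate, x4 = kg of fly ash, x5 = kg of GGBS.
Minimize 1.127x1 + 0.038x2 + 0.016x3 + 0.079x4 + 0.172x5 with:
  1x1 + 0.02x2 + 0.06x3 + 1x4 + 1x5 ≥ 0.87   (fines)
  1x1 + 1x4 + 1x5 ≥ 1.38   (binder content)
  x1, x2, x3, x4, x5 ≥ 0.
The optimal basis is {fly ash}; silica fume, crushed granite, recycled aggregate, GGBS drop out. The binder content requirement is met with equality.
Optimal quantities: fly ash = 1.38 kg.
Total cost: 0.079·1.38 = 0.10902.

€0.109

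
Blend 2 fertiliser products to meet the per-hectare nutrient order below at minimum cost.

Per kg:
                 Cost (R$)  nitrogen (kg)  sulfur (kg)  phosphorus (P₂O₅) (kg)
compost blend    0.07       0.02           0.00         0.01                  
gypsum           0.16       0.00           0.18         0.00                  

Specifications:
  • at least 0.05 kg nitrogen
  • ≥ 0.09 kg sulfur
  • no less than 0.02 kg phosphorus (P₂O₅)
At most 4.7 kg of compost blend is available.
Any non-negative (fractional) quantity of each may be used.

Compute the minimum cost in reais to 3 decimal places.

Treat it as an LP. Let x1 = kg of compost blend, x2 = kg of gypsum.
min 0.07x1 + 0.16x2 subject to:
  0.02x1 ≥ 0.05   (nitrogen)
  0.18x2 ≥ 0.09   (sulfur)
  0.01x1 ≥ 0.02   (phosphorus (P₂O₅))
  x1 ≤ 4.7
  x1, x2 ≥ 0.
Both inputs are positive at the optimum. The nitrogen and sulfur requirements are met with equality.
That vertex is x1 = 2.5, x2 = 0.5.
Objective = 0.07·2.5 + 0.16·0.5 = 0.25500.

R$0.255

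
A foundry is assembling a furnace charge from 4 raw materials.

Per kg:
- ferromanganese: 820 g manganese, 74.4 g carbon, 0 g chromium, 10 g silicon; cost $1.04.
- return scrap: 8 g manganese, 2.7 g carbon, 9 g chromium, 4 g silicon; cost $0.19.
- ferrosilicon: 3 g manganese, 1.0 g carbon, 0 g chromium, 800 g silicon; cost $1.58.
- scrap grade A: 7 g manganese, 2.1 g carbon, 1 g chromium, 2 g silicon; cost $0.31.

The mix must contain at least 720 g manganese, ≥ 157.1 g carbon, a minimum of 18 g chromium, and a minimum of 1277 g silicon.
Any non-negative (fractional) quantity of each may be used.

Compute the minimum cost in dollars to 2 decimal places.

$4.95

Let x1 = kg of ferromanganese, x2 = kg of return scrap, x3 = kg of ferrosilicon, x4 = kg of scrap grade A.
Minimise 1.04x1 + 0.19x2 + 1.58x3 + 0.31x4 with:
  820x1 + 8x2 + 3x3 + 7x4 ≥ 720   (manganese)
  74.4x1 + 2.7x2 + 1x3 + 2.1x4 ≥ 157.1   (carbon)
  9x2 + 1x4 ≥ 18   (chromium)
  10x1 + 4x2 + 800x3 + 2x4 ≥ 1277   (silicon)
  x1, x2, x3, x4 ≥ 0.
At the optimum only ferromanganese, return scrap, ferrosilicon are positive (scrap grade A = 0). Binding constraints: carbon, chromium, silicon.
Optimal quantities: ferromanganese = 2.018 kg, return scrap = 2 kg, ferrosilicon = 1.561 kg.
Total cost: 1.04·2.018 + 0.19·2 + 1.58·1.561 = 4.9451.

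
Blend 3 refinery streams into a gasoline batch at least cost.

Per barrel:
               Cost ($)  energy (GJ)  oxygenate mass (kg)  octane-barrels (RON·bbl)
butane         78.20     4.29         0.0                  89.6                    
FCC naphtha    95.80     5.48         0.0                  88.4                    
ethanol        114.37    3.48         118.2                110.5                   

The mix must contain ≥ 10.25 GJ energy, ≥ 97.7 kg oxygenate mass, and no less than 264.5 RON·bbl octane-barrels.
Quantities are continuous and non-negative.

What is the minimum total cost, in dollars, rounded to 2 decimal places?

Treat it as an LP. Let x1 = barrels of butane, x2 = barrels of FCC naphtha, x3 = barrels of ethanol.
min 78.2x1 + 95.8x2 + 114.37x3 s.t.:
  4.29x1 + 5.48x2 + 3.48x3 ≥ 10.25   (energy)
  118.2x3 ≥ 97.7   (oxygenate mass)
  89.6x1 + 88.4x2 + 110.5x3 ≥ 264.5   (octane-barrels)
  x1, x2, x3 ≥ 0.
At the optimum only butane, ethanol are positive (FCC naphtha = 0). Binding constraints: oxygenate mass and octane-barrels.
So butane = 1.93264 barrels, ethanol = 0.826565 barrels.
Objective = 78.2·1.93264 + 114.37·0.826565 = 245.6667.

$245.67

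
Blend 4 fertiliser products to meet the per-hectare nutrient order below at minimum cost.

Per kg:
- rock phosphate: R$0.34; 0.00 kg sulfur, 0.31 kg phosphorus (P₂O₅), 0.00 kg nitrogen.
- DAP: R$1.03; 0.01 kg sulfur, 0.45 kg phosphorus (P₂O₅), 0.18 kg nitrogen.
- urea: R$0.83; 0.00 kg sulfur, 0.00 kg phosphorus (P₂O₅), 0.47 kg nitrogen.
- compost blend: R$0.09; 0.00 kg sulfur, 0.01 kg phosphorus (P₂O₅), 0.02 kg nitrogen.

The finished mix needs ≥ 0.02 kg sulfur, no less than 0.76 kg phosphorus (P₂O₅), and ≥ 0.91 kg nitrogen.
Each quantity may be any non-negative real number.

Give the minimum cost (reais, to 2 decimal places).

This is a linear program. Let x1 = kg of rock phosphate, x2 = kg of DAP, x3 = kg of urea, x4 = kg of compost blend.
Minimize 0.34x1 + 1.03x2 + 0.83x3 + 0.09x4 s.t.:
  0.01x2 ≥ 0.02   (sulfur)
  0.31x1 + 0.45x2 + 0.01x4 ≥ 0.76   (phosphorus (P₂O₅))
  0.18x2 + 0.47x3 + 0.02x4 ≥ 0.91   (nitrogen)
  x1, x2, x3, x4 ≥ 0.
The optimal basis is {DAP, urea}; rock phosphate, compost blend drop out. Binding constraints: sulfur and nitrogen.
Solving gives x2 = 2, x3 = 1.17.
Hence cost = 1.03·2 + 0.83·1.17 = R$3.0311.

R$3.03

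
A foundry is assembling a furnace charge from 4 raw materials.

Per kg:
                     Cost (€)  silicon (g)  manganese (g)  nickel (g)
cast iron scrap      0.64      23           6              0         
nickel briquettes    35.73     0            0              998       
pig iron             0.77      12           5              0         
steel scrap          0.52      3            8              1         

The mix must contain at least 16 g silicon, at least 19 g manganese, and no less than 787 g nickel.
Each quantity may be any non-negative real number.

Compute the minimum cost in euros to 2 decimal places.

This is a linear program. Let x1 = kg of cast iron scrap, x2 = kg of nickel briquettes, x3 = kg of pig iron, x4 = kg of steel scrap.
min 0.64x1 + 35.73x2 + 0.77x3 + 0.52x4 with:
  23x1 + 12x3 + 3x4 ≥ 16   (silicon)
  6x1 + 5x3 + 8x4 ≥ 19   (manganese)
  998x2 + 1x4 ≥ 787   (nickel)
  x1, x2, x3, x4 ≥ 0.
At the optimum only cast iron scrap, nickel briquettes, steel scrap are positive (pig iron = 0). Binding constraints: silicon, manganese, nickel.
Optimal quantities: cast iron scrap = 0.4277 kg, nickel briquettes = 0.7865 kg, steel scrap = 2.054 kg.
Hence cost = 0.64·0.4277 + 35.73·0.7865 + 0.52·2.054 = €29.4435.

€29.44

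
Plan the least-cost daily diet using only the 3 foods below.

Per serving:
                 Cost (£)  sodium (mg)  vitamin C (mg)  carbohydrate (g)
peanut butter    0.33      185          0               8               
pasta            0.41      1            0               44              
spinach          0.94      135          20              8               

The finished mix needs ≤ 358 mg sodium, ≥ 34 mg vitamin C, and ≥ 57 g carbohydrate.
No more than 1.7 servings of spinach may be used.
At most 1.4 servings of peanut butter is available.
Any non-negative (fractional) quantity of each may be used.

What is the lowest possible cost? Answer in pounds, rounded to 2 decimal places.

£2.00

Treat it as an LP. Let x1 = servings of peanut butter, x2 = servings of pasta, x3 = servings of spinach.
Minimise 0.33x1 + 0.41x2 + 0.94x3 subject to:
  185x1 + 1x2 + 135x3 ≤ 358   (sodium)
  20x3 ≥ 34   (vitamin C)
  8x1 + 44x2 + 8x3 ≥ 57   (carbohydrate)
  x3 ≤ 1.7
  x1 ≤ 1.4
  x1, x2, x3 ≥ 0.
The cheapest feasible vertex uses only pasta, spinach; peanut butter is not used. Binding constraints: vitamin C, carbohydrate, the spinach cap.
Solving gives x2 = 0.9864, x3 = 1.7.
Objective = 0.41·0.9864 + 0.94·1.7 = 2.0024.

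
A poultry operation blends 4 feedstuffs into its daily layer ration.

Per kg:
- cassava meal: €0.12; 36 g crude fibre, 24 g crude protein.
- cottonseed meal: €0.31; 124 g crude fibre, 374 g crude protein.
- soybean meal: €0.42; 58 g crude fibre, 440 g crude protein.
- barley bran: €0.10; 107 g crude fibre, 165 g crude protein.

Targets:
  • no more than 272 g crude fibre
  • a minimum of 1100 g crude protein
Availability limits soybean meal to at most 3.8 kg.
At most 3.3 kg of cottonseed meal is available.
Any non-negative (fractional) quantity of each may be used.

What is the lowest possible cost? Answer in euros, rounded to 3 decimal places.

Let x1 = kg of cassava meal, x2 = kg of cottonseed meal, x3 = kg of soybean meal, x4 = kg of barley bran.
Minimise 0.12x1 + 0.31x2 + 0.42x3 + 0.1x4 s.t.:
  36x1 + 124x2 + 58x3 + 107x4 ≤ 272   (crude fibre)
  24x1 + 374x2 + 440x3 + 165x4 ≥ 1100   (crude protein)
  x3 ≤ 3.8
  x2 ≤ 3.3
  x1, x2, x3, x4 ≥ 0.
The optimal basis is {soybean meal, barley bran}; cassava meal, cottonseed meal drop out. The crude fibre and crude protein requirements are met with equality.
That vertex is x3 = 1.941, x4 = 1.49.
Total cost: 0.42·1.941 + 0.1·1.49 = 0.96422.

€0.964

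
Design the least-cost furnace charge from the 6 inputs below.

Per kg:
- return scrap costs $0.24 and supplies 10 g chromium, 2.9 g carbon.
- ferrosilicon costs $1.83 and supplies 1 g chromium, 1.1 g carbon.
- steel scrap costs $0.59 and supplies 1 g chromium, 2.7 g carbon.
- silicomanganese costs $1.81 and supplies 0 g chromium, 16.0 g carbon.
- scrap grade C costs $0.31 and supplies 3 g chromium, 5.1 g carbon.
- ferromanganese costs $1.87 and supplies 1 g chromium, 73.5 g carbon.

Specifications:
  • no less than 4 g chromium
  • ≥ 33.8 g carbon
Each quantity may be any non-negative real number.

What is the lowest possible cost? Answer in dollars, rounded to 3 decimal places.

$0.919

Treat it as an LP. Let x1 = kg of return scrap, x2 = kg of ferrosilicon, x3 = kg of steel scrap, x4 = kg of silicomanganese, x5 = kg of scrap grade C, x6 = kg of ferromanganese.
Minimize 0.24x1 + 1.83x2 + 0.59x3 + 1.81x4 + 0.31x5 + 1.87x6 s.t.:
  10x1 + 1x2 + 1x3 + 3x5 + 1x6 ≥ 4   (chromium)
  2.9x1 + 1.1x2 + 2.7x3 + 16x4 + 5.1x5 + 73.5x6 ≥ 33.8   (carbon)
  x1, x2, x3, x4, x5, x6 ≥ 0.
The minimum-cost mix takes nothing from ferrosilicon, steel scrap, silicomanganese, scrap grade C — only return scrap, ferromanganese. Binding constraints: chromium and carbon.
Optimal quantities: return scrap = 0.3554 kg, ferromanganese = 0.4458 kg.
Objective = 0.24·0.3554 + 1.87·0.4458 = 0.91894.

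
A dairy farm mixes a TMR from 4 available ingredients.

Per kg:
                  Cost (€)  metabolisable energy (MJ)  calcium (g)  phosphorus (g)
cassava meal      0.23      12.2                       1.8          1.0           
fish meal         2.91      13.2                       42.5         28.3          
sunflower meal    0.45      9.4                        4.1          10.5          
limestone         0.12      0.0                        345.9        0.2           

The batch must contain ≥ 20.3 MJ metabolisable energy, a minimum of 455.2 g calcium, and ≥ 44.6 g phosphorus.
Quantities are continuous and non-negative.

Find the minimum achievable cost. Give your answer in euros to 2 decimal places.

Treat it as an LP. Let x1 = kg of cassava meal, x2 = kg of fish meal, x3 = kg of sunflower meal, x4 = kg of limestone.
min 0.23x1 + 2.91x2 + 0.45x3 + 0.12x4 with:
  12.2x1 + 13.2x2 + 9.4x3 ≥ 20.3   (metabolisable energy)
  1.8x1 + 42.5x2 + 4.1x3 + 345.9x4 ≥ 455.2   (calcium)
  1x1 + 28.3x2 + 10.5x3 + 0.2x4 ≥ 44.6   (phosphorus)
  x1, x2, x3, x4 ≥ 0.
The optimal basis is {sunflower meal, limestone}; cassava meal, fish meal drop out. Binding constraints: calcium and phosphorus.
Optimal quantities: sunflower meal = 4.224 kg, limestone = 1.266 kg.
Hence cost = 0.45·4.224 + 0.12·1.266 = €2.0527.

€2.05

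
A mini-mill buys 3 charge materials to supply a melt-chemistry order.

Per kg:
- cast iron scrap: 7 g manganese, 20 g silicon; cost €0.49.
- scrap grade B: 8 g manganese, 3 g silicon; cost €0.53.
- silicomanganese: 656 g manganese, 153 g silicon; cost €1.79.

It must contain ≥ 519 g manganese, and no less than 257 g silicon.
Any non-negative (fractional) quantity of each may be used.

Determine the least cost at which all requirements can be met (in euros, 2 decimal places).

€3.01

Treat it as an LP. Let x1 = kg of cast iron scrap, x2 = kg of scrap grade B, x3 = kg of silicomanganese.
Minimize 0.49x1 + 0.53x2 + 1.79x3 subject to:
  7x1 + 8x2 + 656x3 ≥ 519   (manganese)
  20x1 + 3x2 + 153x3 ≥ 257   (silicon)
  x1, x2, x3 ≥ 0.
The optimal basis is {silicomanganese}; cast iron scrap, scrap grade B drop out. Binding constraint: silicon.
That vertex is x3 = 1.68.
Total cost: 1.79·1.68 = 3.0072.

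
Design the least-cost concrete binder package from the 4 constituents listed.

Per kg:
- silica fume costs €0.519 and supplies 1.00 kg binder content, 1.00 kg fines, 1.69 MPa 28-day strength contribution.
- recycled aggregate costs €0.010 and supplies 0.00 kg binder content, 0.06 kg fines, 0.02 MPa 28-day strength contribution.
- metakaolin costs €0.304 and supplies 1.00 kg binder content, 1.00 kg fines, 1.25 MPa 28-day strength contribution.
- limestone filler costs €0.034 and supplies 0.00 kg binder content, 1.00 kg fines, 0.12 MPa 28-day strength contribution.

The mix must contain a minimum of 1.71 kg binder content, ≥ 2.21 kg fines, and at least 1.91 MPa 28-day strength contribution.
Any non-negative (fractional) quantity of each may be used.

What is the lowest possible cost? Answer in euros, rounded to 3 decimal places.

€0.537

Set it up as a linear program. Let x1 = kg of silica fume, x2 = kg of recycled aggregate, x3 = kg of metakaolin, x4 = kg of limestone filler.
Minimize 0.519x1 + 0.01x2 + 0.304x3 + 0.034x4 subject to:
  1x1 + 1x3 ≥ 1.71   (binder content)
  1x1 + 0.06x2 + 1x3 + 1x4 ≥ 2.21   (fines)
  1.69x1 + 0.02x2 + 1.25x3 + 0.12x4 ≥ 1.91   (28-day strength contribution)
  x1, x2, x3, x4 ≥ 0.
The cheapest feasible vertex uses only metakaolin, limestone filler; silica fume, recycled aggregate are not used. Binding constraints: binder content and fines.
Optimal quantities: metakaolin = 1.71 kg, limestone filler = 0.5 kg.
Hence cost = 0.304·1.71 + 0.034·0.5 = €0.53684.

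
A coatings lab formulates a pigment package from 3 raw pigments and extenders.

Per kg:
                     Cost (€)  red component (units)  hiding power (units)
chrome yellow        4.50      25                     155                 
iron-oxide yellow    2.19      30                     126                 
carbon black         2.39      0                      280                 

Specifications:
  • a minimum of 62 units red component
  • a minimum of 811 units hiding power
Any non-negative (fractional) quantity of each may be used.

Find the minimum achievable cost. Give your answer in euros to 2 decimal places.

€9.23

Set it up as a linear program. Let x1 = kg of chrome yellow, x2 = kg of iron-oxide yellow, x3 = kg of carbon black.
min 4.5x1 + 2.19x2 + 2.39x3 subject to:
  25x1 + 30x2 ≥ 62   (red component)
  155x1 + 126x2 + 280x3 ≥ 811   (hiding power)
  x1, x2, x3 ≥ 0.
The cheapest feasible vertex uses only iron-oxide yellow, carbon black; chrome yellow is not used. There the red component and hiding power constraints are tight.
Solving gives x2 = 2.067, x3 = 1.966.
Total cost: 2.19·2.067 + 2.39·1.966 = 9.2255.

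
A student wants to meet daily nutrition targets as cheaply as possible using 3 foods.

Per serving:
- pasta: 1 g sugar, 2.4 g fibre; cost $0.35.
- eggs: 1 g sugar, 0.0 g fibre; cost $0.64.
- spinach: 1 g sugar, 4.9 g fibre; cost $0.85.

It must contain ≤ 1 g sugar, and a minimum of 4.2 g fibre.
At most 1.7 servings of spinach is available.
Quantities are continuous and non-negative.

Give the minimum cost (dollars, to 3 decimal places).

$0.710

Let x1 = servings of pasta, x2 = servings of eggs, x3 = servings of spinach.
min 0.35x1 + 0.64x2 + 0.85x3 s.t.:
  1x1 + 1x2 + 1x3 ≤ 1   (sugar)
  2.4x1 + 4.9x3 ≥ 4.2   (fibre)
  x3 ≤ 1.7
  x1, x2, x3 ≥ 0.
The cheapest feasible vertex uses only pasta, spinach; eggs is not used. The sugar and fibre requirements are met with equality.
Optimal quantities: pasta = 0.28 servings, spinach = 0.72 servings.
Total cost: 0.35·0.28 + 0.85·0.72 = 0.71000.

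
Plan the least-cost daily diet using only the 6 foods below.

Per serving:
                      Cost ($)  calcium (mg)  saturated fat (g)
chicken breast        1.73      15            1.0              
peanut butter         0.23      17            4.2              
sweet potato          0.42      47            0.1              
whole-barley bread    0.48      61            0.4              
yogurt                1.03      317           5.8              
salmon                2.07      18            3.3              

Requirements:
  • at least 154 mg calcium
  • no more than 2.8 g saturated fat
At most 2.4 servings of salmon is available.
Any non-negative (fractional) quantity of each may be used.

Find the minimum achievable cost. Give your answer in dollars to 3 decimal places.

$0.507

Treat it as an LP. Let x1 = servings of chicken breast, x2 = servings of peanut butter, x3 = servings of sweet potato, x4 = servings of whole-barley bread, x5 = servings of yogurt, x6 = servings of salmon.
min 1.73x1 + 0.23x2 + 0.42x3 + 0.48x4 + 1.03x5 + 2.07x6 s.t.:
  15x1 + 17x2 + 47x3 + 61x4 + 317x5 + 18x6 ≥ 154   (calcium)
  1x1 + 4.2x2 + 0.1x3 + 0.4x4 + 5.8x5 + 3.3x6 ≤ 2.8   (saturated fat)
  x6 ≤ 2.4
  x1, x2, x3, x4, x5, x6 ≥ 0.
The cheapest feasible vertex uses only sweet potato, yogurt; chicken breast, peanut butter, whole-barley bread, salmon are not used. There the calcium and saturated fat constraints are tight.
Optimal quantities: sweet potato = 0.02325 servings, yogurt = 0.4824 servings.
Hence cost = 0.42·0.02325 + 1.03·0.4824 = $0.50664.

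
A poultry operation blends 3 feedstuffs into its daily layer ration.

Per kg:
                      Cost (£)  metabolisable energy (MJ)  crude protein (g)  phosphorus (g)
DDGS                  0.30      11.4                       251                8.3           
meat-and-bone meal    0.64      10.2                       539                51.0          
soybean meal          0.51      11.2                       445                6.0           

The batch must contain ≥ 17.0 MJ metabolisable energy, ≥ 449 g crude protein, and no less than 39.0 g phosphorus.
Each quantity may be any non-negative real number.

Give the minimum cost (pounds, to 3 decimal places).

£0.674

Set it up as a linear program. Let x1 = kg of DDGS, x2 = kg of meat-and-bone meal, x3 = kg of soybean meal.
Minimise 0.3x1 + 0.64x2 + 0.51x3 subject to:
  11.4x1 + 10.2x2 + 11.2x3 ≥ 17   (metabolisable energy)
  251x1 + 539x2 + 445x3 ≥ 449   (crude protein)
  8.3x1 + 51x2 + 6x3 ≥ 39   (phosphorus)
  x1, x2, x3 ≥ 0.
At the optimum only DDGS, meat-and-bone meal are positive (soybean meal = 0). The metabolisable energy and phosphorus requirements are met with equality.
Solving gives x1 = 0.9446, x2 = 0.611.
Hence cost = 0.3·0.9446 + 0.64·0.611 = £0.67442.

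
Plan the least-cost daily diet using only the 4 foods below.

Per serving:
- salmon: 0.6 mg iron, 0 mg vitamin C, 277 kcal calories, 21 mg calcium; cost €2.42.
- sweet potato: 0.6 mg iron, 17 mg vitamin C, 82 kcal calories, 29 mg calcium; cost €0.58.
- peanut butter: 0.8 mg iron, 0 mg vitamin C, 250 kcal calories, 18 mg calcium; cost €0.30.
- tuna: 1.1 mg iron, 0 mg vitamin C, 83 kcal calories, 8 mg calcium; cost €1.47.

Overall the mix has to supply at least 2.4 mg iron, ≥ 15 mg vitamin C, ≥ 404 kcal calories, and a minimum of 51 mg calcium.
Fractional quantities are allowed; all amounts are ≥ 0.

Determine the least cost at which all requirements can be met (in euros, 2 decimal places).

Set it up as a linear program. Let x1 = servings of salmon, x2 = servings of sweet potato, x3 = servings of peanut butter, x4 = servings of tuna.
Minimise 2.42x1 + 0.58x2 + 0.3x3 + 1.47x4 s.t.:
  0.6x1 + 0.6x2 + 0.8x3 + 1.1x4 ≥ 2.4   (iron)
  17x2 ≥ 15   (vitamin C)
  277x1 + 82x2 + 250x3 + 83x4 ≥ 404   (calories)
  21x1 + 29x2 + 18x3 + 8x4 ≥ 51   (calcium)
  x1, x2, x3, x4 ≥ 0.
The minimum-cost mix takes nothing from salmon, tuna — only sweet potato, peanut butter. Binding constraints: iron and vitamin C.
Optimal quantities: sweet potato = 0.8824 servings, peanut butter = 2.338 servings.
Cost = 0.58·0.8824 + 0.3·2.338 = 1.2132.

€1.21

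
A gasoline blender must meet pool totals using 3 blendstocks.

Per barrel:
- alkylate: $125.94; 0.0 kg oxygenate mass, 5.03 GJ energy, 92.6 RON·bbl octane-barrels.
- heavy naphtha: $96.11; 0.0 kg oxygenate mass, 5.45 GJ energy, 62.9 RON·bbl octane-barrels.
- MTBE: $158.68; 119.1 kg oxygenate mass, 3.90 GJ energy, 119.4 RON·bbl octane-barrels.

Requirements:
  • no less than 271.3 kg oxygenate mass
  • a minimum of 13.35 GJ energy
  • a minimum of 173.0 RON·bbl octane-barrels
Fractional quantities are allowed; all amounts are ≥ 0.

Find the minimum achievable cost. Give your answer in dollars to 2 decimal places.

$440.22

This is a linear program. Let x1 = barrels of alkylate, x2 = barrels of heavy naphtha, x3 = barrels of MTBE.
Minimise 125.94x1 + 96.11x2 + 158.68x3 s.t.:
  119.1x3 ≥ 271.3   (oxygenate mass)
  5.03x1 + 5.45x2 + 3.9x3 ≥ 13.35   (energy)
  92.6x1 + 62.9x2 + 119.4x3 ≥ 173   (octane-barrels)
  x1, x2, x3 ≥ 0.
The cheapest feasible vertex uses only heavy naphtha, MTBE; alkylate is not used. The oxygenate mass and energy requirements are met with equality.
So heavy naphtha = 0.81947 barrels, MTBE = 2.2779 barrels.
Hence cost = 96.11·0.81947 + 158.68·2.2779 = $440.2164.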